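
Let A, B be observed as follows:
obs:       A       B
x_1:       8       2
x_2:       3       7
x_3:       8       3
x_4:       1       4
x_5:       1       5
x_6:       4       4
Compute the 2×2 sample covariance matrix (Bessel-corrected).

Step 1 — column means:
  mean(A) = (8 + 3 + 8 + 1 + 1 + 4) / 6 = 25/6 = 4.1667
  mean(B) = (2 + 7 + 3 + 4 + 5 + 4) / 6 = 25/6 = 4.1667

Step 2 — sample covariance S[i,j] = (1/(n-1)) · Σ_k (x_{k,i} - mean_i) · (x_{k,j} - mean_j), with n-1 = 5.
  S[A,A] = ((3.8333)·(3.8333) + (-1.1667)·(-1.1667) + (3.8333)·(3.8333) + (-3.1667)·(-3.1667) + (-3.1667)·(-3.1667) + (-0.1667)·(-0.1667)) / 5 = 50.8333/5 = 10.1667
  S[A,B] = ((3.8333)·(-2.1667) + (-1.1667)·(2.8333) + (3.8333)·(-1.1667) + (-3.1667)·(-0.1667) + (-3.1667)·(0.8333) + (-0.1667)·(-0.1667)) / 5 = -18.1667/5 = -3.6333
  S[B,B] = ((-2.1667)·(-2.1667) + (2.8333)·(2.8333) + (-1.1667)·(-1.1667) + (-0.1667)·(-0.1667) + (0.8333)·(0.8333) + (-0.1667)·(-0.1667)) / 5 = 14.8333/5 = 2.9667

S is symmetric (S[j,i] = S[i,j]). Assembling:

S = [[10.1667, -3.6333],
 [-3.6333, 2.9667]]


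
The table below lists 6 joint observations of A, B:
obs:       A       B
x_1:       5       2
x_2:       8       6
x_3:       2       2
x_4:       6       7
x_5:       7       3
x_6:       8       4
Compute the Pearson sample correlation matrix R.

Step 1 — column means:
  mean(A) = (5 + 8 + 2 + 6 + 7 + 8) / 6 = 36/6 = 6
  mean(B) = (2 + 6 + 2 + 7 + 3 + 4) / 6 = 24/6 = 4

Step 2 — sample variances and covariances s[i,j] = (1/(n-1)) · Σ_k (x_{k,i} - mean_i) · (x_{k,j} - mean_j), with n-1 = 5:
  s[A,A] = ((-1)·(-1) + (2)·(2) + (-4)·(-4) + (0)·(0) + (1)·(1) + (2)·(2)) / 5 = 26/5 = 5.2
  s[A,B] = ((-1)·(-2) + (2)·(2) + (-4)·(-2) + (0)·(3) + (1)·(-1) + (2)·(0)) / 5 = 13/5 = 2.6
  s[B,B] = ((-2)·(-2) + (2)·(2) + (-2)·(-2) + (3)·(3) + (-1)·(-1) + (0)·(0)) / 5 = 22/5 = 4.4
  Sample standard deviations s_i = √(s[i,i]):
  s(A) = √(5.2) = 2.2804
  s(B) = √(4.4) = 2.0976

Step 3 — r_{ij} = s_{ij} / (s_i · s_j):
  r[A,A] = 1 (diagonal).
  r[A,B] = 2.6 / (2.2804 · 2.0976) = 2.6 / 4.7833 = 0.5436
  r[B,B] = 1 (diagonal).

R is symmetric with unit diagonal. Assembling:

R = [[1, 0.5436],
 [0.5436, 1]]


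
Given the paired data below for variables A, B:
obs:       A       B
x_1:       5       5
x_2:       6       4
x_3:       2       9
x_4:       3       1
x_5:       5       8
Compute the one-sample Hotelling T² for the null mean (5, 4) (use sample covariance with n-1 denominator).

Step 1 — sample mean vector:
  mean(A) = (5 + 6 + 2 + 3 + 5) / 5 = 21/5 = 4.2
  mean(B) = (5 + 4 + 9 + 1 + 8) / 5 = 27/5 = 5.4
  x̄ = (4.2, 5.4),  deviation x̄ - mu_0 = (4.2, 5.4) - (5, 4) = (-0.8, 1.4).

Step 2 — sample covariance matrix, S[i,j] = (1/(n-1)) · Σ_k (x_{k,i} - mean_i) · (x_{k,j} - mean_j), divisor n-1 = 4:
  S[A,A] = ((0.8)·(0.8) + (1.8)·(1.8) + (-2.2)·(-2.2) + (-1.2)·(-1.2) + (0.8)·(0.8)) / 4 = 10.8/4 = 2.7
  S[A,B] = ((0.8)·(-0.4) + (1.8)·(-1.4) + (-2.2)·(3.6) + (-1.2)·(-4.4) + (0.8)·(2.6)) / 4 = -3.4/4 = -0.85
  S[B,B] = ((-0.4)·(-0.4) + (-1.4)·(-1.4) + (3.6)·(3.6) + (-4.4)·(-4.4) + (2.6)·(2.6)) / 4 = 41.2/4 = 10.3
  S = [[2.7, -0.85],
 [-0.85, 10.3]].

Step 3 — invert S. det(S) = 2.7·10.3 - (-0.85)² = 27.0875.
  S^{-1} = (1/det) · [[d, -b], [-b, a]] = [[0.3802, 0.0314],
 [0.0314, 0.0997]].

Step 4 — quadratic form (x̄ - mu_0)^T · S^{-1} · (x̄ - mu_0):
  S^{-1} · (x̄ - mu_0) = (-0.2603, 0.1144),
  (x̄ - mu_0)^T · [...] = (-0.8)·(-0.2603) + (1.4)·(0.1144) = 0.3684.

Step 5 — scale by n: T² = 5 · 0.3684 = 1.8422.

T² ≈ 1.8422


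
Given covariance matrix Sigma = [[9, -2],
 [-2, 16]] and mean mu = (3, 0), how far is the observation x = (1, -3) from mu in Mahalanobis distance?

Step 1 — centre the observation: (x - mu) = (-2, -3).

Step 2 — invert Sigma. det(Sigma) = 9·16 - (-2)² = 140.
  Sigma^{-1} = (1/det) · [[d, -b], [-b, a]] = [[0.1143, 0.0143],
 [0.0143, 0.0643]].

Step 3 — form the quadratic (x - mu)^T · Sigma^{-1} · (x - mu):
  Sigma^{-1} · (x - mu) = (-0.2714, -0.2214).
  (x - mu)^T · [Sigma^{-1} · (x - mu)] = (-2)·(-0.2714) + (-3)·(-0.2214) = 1.2071.

Step 4 — take square root: d = √(1.2071) ≈ 1.0987.

d(x, mu) = √(1.2071) ≈ 1.0987


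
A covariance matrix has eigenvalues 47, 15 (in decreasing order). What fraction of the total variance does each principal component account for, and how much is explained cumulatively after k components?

Step 1 — total variance = trace(Sigma) = Σ λ_i = 47 + 15 = 62.

Step 2 — fraction explained by component i = λ_i / Σ λ:
  PC1: 47/62 = 0.7581
  PC2: 15/62 = 0.2419

Step 3 — cumulative fraction after k components = (λ_1 + ... + λ_k) / Σ λ:
  k = 1: 47/62 = 0.7581
  k = 2: (47 + 15)/62 = 62/62 = 1

Summary (fraction, with percent):

explained: PC1 0.7581 (75.81%), PC2 0.2419 (24.19%);  cumulative: 0.7581, 1


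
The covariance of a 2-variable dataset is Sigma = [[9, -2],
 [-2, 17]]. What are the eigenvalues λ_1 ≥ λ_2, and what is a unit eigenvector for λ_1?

Step 1 — characteristic polynomial of 2×2 Sigma:
  det(Sigma - λI) = λ² - trace · λ + det = 0.
  trace = 9 + 17 = 26, det = 9·17 - (-2)² = 149.
Step 2 — discriminant:
  Δ = trace² - 4·det = 676 - 596 = 80.
Step 3 — eigenvalues:
  λ = (trace ± √Δ)/2 = (26 ± 8.9443)/2,
  λ_1 = 17.4721,  λ_2 = 8.5279.

Step 4 — unit eigenvector for λ_1: solve (Sigma - λ_1 I)v = 0. First row:
  (9 - 17.4721)·v_x + (-2)·v_y = 0, i.e. (-8.4721)·v_x + (-2)·v_y = 0,
  so v ∝ (b, λ_1 - a) = (-2, 8.4721); multiply by -1 so the first entry is positive: u = (2, -8.4721).
  ||u|| = √((2)² + (-8.4721)²) = √(75.7771) ≈ 8.705,
  v_1 = u/||u|| ≈ (0.2298, -0.9732) (||v_1|| = 1).

λ_1 = 17.4721,  λ_2 = 8.5279;  v_1 ≈ (0.2298, -0.9732)


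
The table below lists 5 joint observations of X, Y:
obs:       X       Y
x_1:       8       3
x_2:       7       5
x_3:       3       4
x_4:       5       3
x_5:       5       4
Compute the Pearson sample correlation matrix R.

Step 1 — column means:
  mean(X) = (8 + 7 + 3 + 5 + 5) / 5 = 28/5 = 5.6
  mean(Y) = (3 + 5 + 4 + 3 + 4) / 5 = 19/5 = 3.8

Step 2 — sample variances and covariances s[i,j] = (1/(n-1)) · Σ_k (x_{k,i} - mean_i) · (x_{k,j} - mean_j), with n-1 = 4:
  s[X,X] = ((2.4)·(2.4) + (1.4)·(1.4) + (-2.6)·(-2.6) + (-0.6)·(-0.6) + (-0.6)·(-0.6)) / 4 = 15.2/4 = 3.8
  s[X,Y] = ((2.4)·(-0.8) + (1.4)·(1.2) + (-2.6)·(0.2) + (-0.6)·(-0.8) + (-0.6)·(0.2)) / 4 = -0.4/4 = -0.1
  s[Y,Y] = ((-0.8)·(-0.8) + (1.2)·(1.2) + (0.2)·(0.2) + (-0.8)·(-0.8) + (0.2)·(0.2)) / 4 = 2.8/4 = 0.7
  Sample standard deviations s_i = √(s[i,i]):
  s(X) = √(3.8) = 1.9494
  s(Y) = √(0.7) = 0.8367

Step 3 — r_{ij} = s_{ij} / (s_i · s_j):
  r[X,X] = 1 (diagonal).
  r[X,Y] = -0.1 / (1.9494 · 0.8367) = -0.1 / 1.631 = -0.0613
  r[Y,Y] = 1 (diagonal).

R is symmetric with unit diagonal. Assembling:

R = [[1, -0.0613],
 [-0.0613, 1]]


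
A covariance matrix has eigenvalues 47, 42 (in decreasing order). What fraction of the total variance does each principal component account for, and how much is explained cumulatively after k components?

Step 1 — total variance = trace(Sigma) = Σ λ_i = 47 + 42 = 89.

Step 2 — fraction explained by component i = λ_i / Σ λ:
  PC1: 47/89 = 0.5281
  PC2: 42/89 = 0.4719

Step 3 — cumulative fraction after k components = (λ_1 + ... + λ_k) / Σ λ:
  k = 1: 47/89 = 0.5281
  k = 2: (47 + 42)/89 = 89/89 = 1

Summary (fraction, with percent):

explained: PC1 0.5281 (52.81%), PC2 0.4719 (47.19%);  cumulative: 0.5281, 1


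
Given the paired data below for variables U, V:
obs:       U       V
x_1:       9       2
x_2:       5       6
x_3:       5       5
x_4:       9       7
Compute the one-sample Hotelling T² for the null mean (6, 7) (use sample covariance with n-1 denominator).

Step 1 — sample mean vector:
  mean(U) = (9 + 5 + 5 + 9) / 4 = 28/4 = 7
  mean(V) = (2 + 6 + 5 + 7) / 4 = 20/4 = 5
  x̄ = (7, 5),  deviation x̄ - mu_0 = (7, 5) - (6, 7) = (1, -2).

Step 2 — sample covariance matrix, S[i,j] = (1/(n-1)) · Σ_k (x_{k,i} - mean_i) · (x_{k,j} - mean_j), divisor n-1 = 3:
  S[U,U] = ((2)·(2) + (-2)·(-2) + (-2)·(-2) + (2)·(2)) / 3 = 16/3 = 5.3333
  S[U,V] = ((2)·(-3) + (-2)·(1) + (-2)·(0) + (2)·(2)) / 3 = -4/3 = -1.3333
  S[V,V] = ((-3)·(-3) + (1)·(1) + (0)·(0) + (2)·(2)) / 3 = 14/3 = 4.6667
  S = [[5.3333, -1.3333],
 [-1.3333, 4.6667]].

Step 3 — invert S. det(S) = 5.3333·4.6667 - (-1.3333)² = 23.1111.
  S^{-1} = (1/det) · [[d, -b], [-b, a]] = [[0.2019, 0.0577],
 [0.0577, 0.2308]].

Step 4 — quadratic form (x̄ - mu_0)^T · S^{-1} · (x̄ - mu_0):
  S^{-1} · (x̄ - mu_0) = (0.0865, -0.4038),
  (x̄ - mu_0)^T · [...] = (1)·(0.0865) + (-2)·(-0.4038) = 0.8942.

Step 5 — scale by n: T² = 4 · 0.8942 = 3.5769.

T² ≈ 3.5769


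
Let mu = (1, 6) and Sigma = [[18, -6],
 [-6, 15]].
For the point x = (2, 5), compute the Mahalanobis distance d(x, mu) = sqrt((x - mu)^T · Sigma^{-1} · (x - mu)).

Step 1 — centre the observation: (x - mu) = (1, -1).

Step 2 — invert Sigma. det(Sigma) = 18·15 - (-6)² = 234.
  Sigma^{-1} = (1/det) · [[d, -b], [-b, a]] = [[0.0641, 0.0256],
 [0.0256, 0.0769]].

Step 3 — form the quadratic (x - mu)^T · Sigma^{-1} · (x - mu):
  Sigma^{-1} · (x - mu) = (0.0385, -0.0513).
  (x - mu)^T · [Sigma^{-1} · (x - mu)] = (1)·(0.0385) + (-1)·(-0.0513) = 0.0897.

Step 4 — take square root: d = √(0.0897) ≈ 0.2996.

d(x, mu) = √(0.0897) ≈ 0.2996


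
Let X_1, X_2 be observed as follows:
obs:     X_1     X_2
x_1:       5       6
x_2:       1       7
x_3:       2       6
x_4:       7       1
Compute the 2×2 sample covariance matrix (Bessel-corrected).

Step 1 — column means:
  mean(X_1) = (5 + 1 + 2 + 7) / 4 = 15/4 = 3.75
  mean(X_2) = (6 + 7 + 6 + 1) / 4 = 20/4 = 5

Step 2 — sample covariance S[i,j] = (1/(n-1)) · Σ_k (x_{k,i} - mean_i) · (x_{k,j} - mean_j), with n-1 = 3.
  S[X_1,X_1] = ((1.25)·(1.25) + (-2.75)·(-2.75) + (-1.75)·(-1.75) + (3.25)·(3.25)) / 3 = 22.75/3 = 7.5833
  S[X_1,X_2] = ((1.25)·(1) + (-2.75)·(2) + (-1.75)·(1) + (3.25)·(-4)) / 3 = -19/3 = -6.3333
  S[X_2,X_2] = ((1)·(1) + (2)·(2) + (1)·(1) + (-4)·(-4)) / 3 = 22/3 = 7.3333

S is symmetric (S[j,i] = S[i,j]). Assembling:

S = [[7.5833, -6.3333],
 [-6.3333, 7.3333]]


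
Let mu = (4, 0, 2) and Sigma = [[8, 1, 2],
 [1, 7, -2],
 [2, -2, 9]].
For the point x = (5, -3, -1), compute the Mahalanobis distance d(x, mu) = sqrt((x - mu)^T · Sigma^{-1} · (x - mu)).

Step 1 — centre the observation: (x - mu) = (1, -3, -3).

Step 2 — invert Sigma (cofactor / det for 3×3, or solve directly):
  Sigma^{-1} = [[0.1382, -0.0304, -0.0375],
 [-0.0304, 0.1593, 0.0422],
 [-0.0375, 0.0422, 0.1288]].

Step 3 — form the quadratic (x - mu)^T · Sigma^{-1} · (x - mu):
  Sigma^{-1} · (x - mu) = (0.3419, -0.6347, -0.5504).
  (x - mu)^T · [Sigma^{-1} · (x - mu)] = (1)·(0.3419) + (-3)·(-0.6347) + (-3)·(-0.5504) = 3.897.

Step 4 — take square root: d = √(3.897) ≈ 1.9741.

d(x, mu) = √(3.897) ≈ 1.9741


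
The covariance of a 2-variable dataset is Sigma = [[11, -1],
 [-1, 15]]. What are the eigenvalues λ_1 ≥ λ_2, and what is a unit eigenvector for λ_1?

Step 1 — characteristic polynomial of 2×2 Sigma:
  det(Sigma - λI) = λ² - trace · λ + det = 0.
  trace = 11 + 15 = 26, det = 11·15 - (-1)² = 164.
Step 2 — discriminant:
  Δ = trace² - 4·det = 676 - 656 = 20.
Step 3 — eigenvalues:
  λ = (trace ± √Δ)/2 = (26 ± 4.4721)/2,
  λ_1 = 15.2361,  λ_2 = 10.7639.

Step 4 — unit eigenvector for λ_1: solve (Sigma - λ_1 I)v = 0. First row:
  (11 - 15.2361)·v_x + (-1)·v_y = 0, i.e. (-4.2361)·v_x + (-1)·v_y = 0,
  so v ∝ (b, λ_1 - a) = (-1, 4.2361); multiply by -1 so the first entry is positive: u = (1, -4.2361).
  ||u|| = √((1)² + (-4.2361)²) = √(18.9443) ≈ 4.3525,
  v_1 = u/||u|| ≈ (0.2298, -0.9732) (||v_1|| = 1).

λ_1 = 15.2361,  λ_2 = 10.7639;  v_1 ≈ (0.2298, -0.9732)


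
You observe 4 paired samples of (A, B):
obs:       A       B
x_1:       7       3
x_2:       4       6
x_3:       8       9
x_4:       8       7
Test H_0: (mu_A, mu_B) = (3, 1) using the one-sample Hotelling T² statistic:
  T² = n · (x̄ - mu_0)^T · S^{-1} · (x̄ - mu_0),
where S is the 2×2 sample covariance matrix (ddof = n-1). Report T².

Step 1 — sample mean vector:
  mean(A) = (7 + 4 + 8 + 8) / 4 = 27/4 = 6.75
  mean(B) = (3 + 6 + 9 + 7) / 4 = 25/4 = 6.25
  x̄ = (6.75, 6.25),  deviation x̄ - mu_0 = (6.75, 6.25) - (3, 1) = (3.75, 5.25).

Step 2 — sample covariance matrix, S[i,j] = (1/(n-1)) · Σ_k (x_{k,i} - mean_i) · (x_{k,j} - mean_j), divisor n-1 = 3:
  S[A,A] = ((0.25)·(0.25) + (-2.75)·(-2.75) + (1.25)·(1.25) + (1.25)·(1.25)) / 3 = 10.75/3 = 3.5833
  S[A,B] = ((0.25)·(-3.25) + (-2.75)·(-0.25) + (1.25)·(2.75) + (1.25)·(0.75)) / 3 = 4.25/3 = 1.4167
  S[B,B] = ((-3.25)·(-3.25) + (-0.25)·(-0.25) + (2.75)·(2.75) + (0.75)·(0.75)) / 3 = 18.75/3 = 6.25
  S = [[3.5833, 1.4167],
 [1.4167, 6.25]].

Step 3 — invert S. det(S) = 3.5833·6.25 - (1.4167)² = 20.3889.
  S^{-1} = (1/det) · [[d, -b], [-b, a]] = [[0.3065, -0.0695],
 [-0.0695, 0.1757]].

Step 4 — quadratic form (x̄ - mu_0)^T · S^{-1} · (x̄ - mu_0):
  S^{-1} · (x̄ - mu_0) = (0.7847, 0.6621),
  (x̄ - mu_0)^T · [...] = (3.75)·(0.7847) + (5.25)·(0.6621) = 6.4189.

Step 5 — scale by n: T² = 4 · 6.4189 = 25.6757.

T² ≈ 25.6757


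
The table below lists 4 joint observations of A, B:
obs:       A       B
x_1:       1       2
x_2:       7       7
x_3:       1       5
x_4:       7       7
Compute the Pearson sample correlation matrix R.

Step 1 — column means:
  mean(A) = (1 + 7 + 1 + 7) / 4 = 16/4 = 4
  mean(B) = (2 + 7 + 5 + 7) / 4 = 21/4 = 5.25

Step 2 — sample variances and covariances s[i,j] = (1/(n-1)) · Σ_k (x_{k,i} - mean_i) · (x_{k,j} - mean_j), with n-1 = 3:
  s[A,A] = ((-3)·(-3) + (3)·(3) + (-3)·(-3) + (3)·(3)) / 3 = 36/3 = 12
  s[A,B] = ((-3)·(-3.25) + (3)·(1.75) + (-3)·(-0.25) + (3)·(1.75)) / 3 = 21/3 = 7
  s[B,B] = ((-3.25)·(-3.25) + (1.75)·(1.75) + (-0.25)·(-0.25) + (1.75)·(1.75)) / 3 = 16.75/3 = 5.5833
  Sample standard deviations s_i = √(s[i,i]):
  s(A) = √(12) = 3.4641
  s(B) = √(5.5833) = 2.3629

Step 3 — r_{ij} = s_{ij} / (s_i · s_j):
  r[A,A] = 1 (diagonal).
  r[A,B] = 7 / (3.4641 · 2.3629) = 7 / 8.1854 = 0.8552
  r[B,B] = 1 (diagonal).

R is symmetric with unit diagonal. Assembling:

R = [[1, 0.8552],
 [0.8552, 1]]


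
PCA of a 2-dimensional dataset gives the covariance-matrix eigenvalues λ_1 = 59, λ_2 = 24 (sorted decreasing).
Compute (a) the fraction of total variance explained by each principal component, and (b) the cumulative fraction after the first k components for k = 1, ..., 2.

Step 1 — total variance = trace(Sigma) = Σ λ_i = 59 + 24 = 83.

Step 2 — fraction explained by component i = λ_i / Σ λ:
  PC1: 59/83 = 0.7108
  PC2: 24/83 = 0.2892

Step 3 — cumulative fraction after k components = (λ_1 + ... + λ_k) / Σ λ:
  k = 1: 59/83 = 0.7108
  k = 2: (59 + 24)/83 = 83/83 = 1

Summary (fraction, with percent):

explained: PC1 0.7108 (71.08%), PC2 0.2892 (28.92%);  cumulative: 0.7108, 1


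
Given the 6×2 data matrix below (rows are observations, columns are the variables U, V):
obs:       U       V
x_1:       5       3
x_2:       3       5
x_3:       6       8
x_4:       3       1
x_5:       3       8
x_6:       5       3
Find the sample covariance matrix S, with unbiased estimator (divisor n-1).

Step 1 — column means:
  mean(U) = (5 + 3 + 6 + 3 + 3 + 5) / 6 = 25/6 = 4.1667
  mean(V) = (3 + 5 + 8 + 1 + 8 + 3) / 6 = 28/6 = 4.6667

Step 2 — sample covariance S[i,j] = (1/(n-1)) · Σ_k (x_{k,i} - mean_i) · (x_{k,j} - mean_j), with n-1 = 5.
  S[U,U] = ((0.8333)·(0.8333) + (-1.1667)·(-1.1667) + (1.8333)·(1.8333) + (-1.1667)·(-1.1667) + (-1.1667)·(-1.1667) + (0.8333)·(0.8333)) / 5 = 8.8333/5 = 1.7667
  S[U,V] = ((0.8333)·(-1.6667) + (-1.1667)·(0.3333) + (1.8333)·(3.3333) + (-1.1667)·(-3.6667) + (-1.1667)·(3.3333) + (0.8333)·(-1.6667)) / 5 = 3.3333/5 = 0.6667
  S[V,V] = ((-1.6667)·(-1.6667) + (0.3333)·(0.3333) + (3.3333)·(3.3333) + (-3.6667)·(-3.6667) + (3.3333)·(3.3333) + (-1.6667)·(-1.6667)) / 5 = 41.3333/5 = 8.2667

S is symmetric (S[j,i] = S[i,j]). Assembling:

S = [[1.7667, 0.6667],
 [0.6667, 8.2667]]


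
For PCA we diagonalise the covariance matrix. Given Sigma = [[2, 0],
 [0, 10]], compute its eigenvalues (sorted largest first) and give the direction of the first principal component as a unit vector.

Step 1 — characteristic polynomial of 2×2 Sigma:
  det(Sigma - λI) = λ² - trace · λ + det = 0.
  trace = 2 + 10 = 12, det = 2·10 - (0)² = 20.
Step 2 — discriminant:
  Δ = trace² - 4·det = 144 - 80 = 64.
Step 3 — eigenvalues:
  λ = (trace ± √Δ)/2 = (12 ± 8)/2,
  λ_1 = 10,  λ_2 = 2.

Step 4 — unit eigenvector for λ_1: Sigma is diagonal, so its eigenvectors are the coordinate axes. λ_1 = 10 is the diagonal entry on the second coordinate axis, hence
  v_1 = (0, 1) (||v_1|| = 1).

λ_1 = 10,  λ_2 = 2;  v_1 ≈ (0, 1)


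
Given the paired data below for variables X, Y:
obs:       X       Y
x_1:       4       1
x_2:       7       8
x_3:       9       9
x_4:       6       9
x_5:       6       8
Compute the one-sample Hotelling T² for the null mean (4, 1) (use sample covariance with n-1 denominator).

Step 1 — sample mean vector:
  mean(X) = (4 + 7 + 9 + 6 + 6) / 5 = 32/5 = 6.4
  mean(Y) = (1 + 8 + 9 + 9 + 8) / 5 = 35/5 = 7
  x̄ = (6.4, 7),  deviation x̄ - mu_0 = (6.4, 7) - (4, 1) = (2.4, 6).

Step 2 — sample covariance matrix, S[i,j] = (1/(n-1)) · Σ_k (x_{k,i} - mean_i) · (x_{k,j} - mean_j), divisor n-1 = 4:
  S[X,X] = ((-2.4)·(-2.4) + (0.6)·(0.6) + (2.6)·(2.6) + (-0.4)·(-0.4) + (-0.4)·(-0.4)) / 4 = 13.2/4 = 3.3
  S[X,Y] = ((-2.4)·(-6) + (0.6)·(1) + (2.6)·(2) + (-0.4)·(2) + (-0.4)·(1)) / 4 = 19/4 = 4.75
  S[Y,Y] = ((-6)·(-6) + (1)·(1) + (2)·(2) + (2)·(2) + (1)·(1)) / 4 = 46/4 = 11.5
  S = [[3.3, 4.75],
 [4.75, 11.5]].

Step 3 — invert S. det(S) = 3.3·11.5 - (4.75)² = 15.3875.
  S^{-1} = (1/det) · [[d, -b], [-b, a]] = [[0.7474, -0.3087],
 [-0.3087, 0.2145]].

Step 4 — quadratic form (x̄ - mu_0)^T · S^{-1} · (x̄ - mu_0):
  S^{-1} · (x̄ - mu_0) = (-0.0585, 0.5459),
  (x̄ - mu_0)^T · [...] = (2.4)·(-0.0585) + (6)·(0.5459) = 3.135.

Step 5 — scale by n: T² = 5 · 3.135 = 15.6751.

T² ≈ 15.6751


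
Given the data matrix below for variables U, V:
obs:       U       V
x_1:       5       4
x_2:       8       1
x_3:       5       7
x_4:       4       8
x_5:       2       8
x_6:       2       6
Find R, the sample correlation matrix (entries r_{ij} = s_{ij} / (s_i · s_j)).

Step 1 — column means:
  mean(U) = (5 + 8 + 5 + 4 + 2 + 2) / 6 = 26/6 = 4.3333
  mean(V) = (4 + 1 + 7 + 8 + 8 + 6) / 6 = 34/6 = 5.6667

Step 2 — sample variances and covariances s[i,j] = (1/(n-1)) · Σ_k (x_{k,i} - mean_i) · (x_{k,j} - mean_j), with n-1 = 5:
  s[U,U] = ((0.6667)·(0.6667) + (3.6667)·(3.6667) + (0.6667)·(0.6667) + (-0.3333)·(-0.3333) + (-2.3333)·(-2.3333) + (-2.3333)·(-2.3333)) / 5 = 25.3333/5 = 5.0667
  s[U,V] = ((0.6667)·(-1.6667) + (3.6667)·(-4.6667) + (0.6667)·(1.3333) + (-0.3333)·(2.3333) + (-2.3333)·(2.3333) + (-2.3333)·(0.3333)) / 5 = -24.3333/5 = -4.8667
  s[V,V] = ((-1.6667)·(-1.6667) + (-4.6667)·(-4.6667) + (1.3333)·(1.3333) + (2.3333)·(2.3333) + (2.3333)·(2.3333) + (0.3333)·(0.3333)) / 5 = 37.3333/5 = 7.4667
  Sample standard deviations s_i = √(s[i,i]):
  s(U) = √(5.0667) = 2.2509
  s(V) = √(7.4667) = 2.7325

Step 3 — r_{ij} = s_{ij} / (s_i · s_j):
  r[U,U] = 1 (diagonal).
  r[U,V] = -4.8667 / (2.2509 · 2.7325) = -4.8667 / 6.1507 = -0.7912
  r[V,V] = 1 (diagonal).

R is symmetric with unit diagonal. Assembling:

R = [[1, -0.7912],
 [-0.7912, 1]]


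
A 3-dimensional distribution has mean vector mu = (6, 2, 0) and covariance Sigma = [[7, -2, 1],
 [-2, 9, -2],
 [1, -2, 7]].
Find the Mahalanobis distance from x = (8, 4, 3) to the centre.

Step 1 — centre the observation: (x - mu) = (2, 2, 3).

Step 2 — invert Sigma (cofactor / det for 3×3, or solve directly):
  Sigma^{-1} = [[0.1536, 0.0312, -0.013],
 [0.0312, 0.125, 0.0312],
 [-0.013, 0.0313, 0.1536]].

Step 3 — form the quadratic (x - mu)^T · Sigma^{-1} · (x - mu):
  Sigma^{-1} · (x - mu) = (0.3307, 0.4062, 0.4974).
  (x - mu)^T · [Sigma^{-1} · (x - mu)] = (2)·(0.3307) + (2)·(0.4062) + (3)·(0.4974) = 2.9661.

Step 4 — take square root: d = √(2.9661) ≈ 1.7223.

d(x, mu) = √(2.9661) ≈ 1.7223


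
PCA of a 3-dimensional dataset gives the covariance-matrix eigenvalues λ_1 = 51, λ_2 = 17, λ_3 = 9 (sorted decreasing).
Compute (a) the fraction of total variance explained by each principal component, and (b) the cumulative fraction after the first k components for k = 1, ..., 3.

Step 1 — total variance = trace(Sigma) = Σ λ_i = 51 + 17 + 9 = 77.

Step 2 — fraction explained by component i = λ_i / Σ λ:
  PC1: 51/77 = 0.6623
  PC2: 17/77 = 0.2208
  PC3: 9/77 = 0.1169

Step 3 — cumulative fraction after k components = (λ_1 + ... + λ_k) / Σ λ:
  k = 1: 51/77 = 0.6623
  k = 2: (51 + 17)/77 = 68/77 = 0.8831
  k = 3: (51 + 17 + 9)/77 = 77/77 = 1

Summary (fraction, with percent):

explained: PC1 0.6623 (66.23%), PC2 0.2208 (22.08%), PC3 0.1169 (11.69%);  cumulative: 0.6623, 0.8831, 1


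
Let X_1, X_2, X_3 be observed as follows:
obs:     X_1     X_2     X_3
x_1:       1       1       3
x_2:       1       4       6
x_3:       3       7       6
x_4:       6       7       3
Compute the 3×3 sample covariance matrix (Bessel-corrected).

Step 1 — column means:
  mean(X_1) = (1 + 1 + 3 + 6) / 4 = 11/4 = 2.75
  mean(X_2) = (1 + 4 + 7 + 7) / 4 = 19/4 = 4.75
  mean(X_3) = (3 + 6 + 6 + 3) / 4 = 18/4 = 4.5

Step 2 — sample covariance S[i,j] = (1/(n-1)) · Σ_k (x_{k,i} - mean_i) · (x_{k,j} - mean_j), with n-1 = 3.
  S[X_1,X_1] = ((-1.75)·(-1.75) + (-1.75)·(-1.75) + (0.25)·(0.25) + (3.25)·(3.25)) / 3 = 16.75/3 = 5.5833
  S[X_1,X_2] = ((-1.75)·(-3.75) + (-1.75)·(-0.75) + (0.25)·(2.25) + (3.25)·(2.25)) / 3 = 15.75/3 = 5.25
  S[X_1,X_3] = ((-1.75)·(-1.5) + (-1.75)·(1.5) + (0.25)·(1.5) + (3.25)·(-1.5)) / 3 = -4.5/3 = -1.5
  S[X_2,X_2] = ((-3.75)·(-3.75) + (-0.75)·(-0.75) + (2.25)·(2.25) + (2.25)·(2.25)) / 3 = 24.75/3 = 8.25
  S[X_2,X_3] = ((-3.75)·(-1.5) + (-0.75)·(1.5) + (2.25)·(1.5) + (2.25)·(-1.5)) / 3 = 4.5/3 = 1.5
  S[X_3,X_3] = ((-1.5)·(-1.5) + (1.5)·(1.5) + (1.5)·(1.5) + (-1.5)·(-1.5)) / 3 = 9/3 = 3

S is symmetric (S[j,i] = S[i,j]). Assembling:

S = [[5.5833, 5.25, -1.5],
 [5.25, 8.25, 1.5],
 [-1.5, 1.5, 3]]


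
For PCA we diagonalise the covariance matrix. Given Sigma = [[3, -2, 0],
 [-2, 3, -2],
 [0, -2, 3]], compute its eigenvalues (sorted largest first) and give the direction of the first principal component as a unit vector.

Step 1 — characteristic polynomial p(λ) = det(λI - Sigma) = λ³ - tr·λ² + c_1·λ - det, where tr = trace, c_1 = sum of the principal 2×2 minors, det = det(Sigma):
  tr = 3 + 3 + 3 = 9,
  c_1 = (3·3 - (-2)²) + (3·3 - (0)²) + (3·3 - (-2)²) = 5 + 9 + 5 = 19,
  det = 3·(3·3 - (-2)²) - (-2)·((-2)·3 - (-2)·(0)) + (0)·((-2)·(-2) - 3·(0)) = 3·(5) - (-2)·(-6) + (0)·(4) = 3.
  So p(λ) = λ³ - 9λ² + 19λ - 3.
Step 2 — look for an integer root (rational root theorem: any rational root is an integer divisor of 3). Testing λ = 3:
  p(3) = 27 - 81 + 57 - 3 = 0  ✓
  Dividing out (λ - 3): p(λ) = (λ - 3)(λ² - 6λ + 1).
Step 3 — remaining eigenvalues from the quadratic λ² - 6λ + 1 = 0:
  Δ = 6² - 4·1 = 36 - 4 = 32,  λ = (6 ± √32)/2 = (6 ± 5.6569)/2 ≈ 5.8284 or 0.1716.
  Sorted: λ_1 = 5.8284,  λ_2 = 3,  λ_3 = 0.1716  (check: sum = 9 = tr ✓).

Step 4 — unit eigenvector for λ_1 ≈ 5.8284: v spans the null space of (Sigma - λ_1 I), whose rows are
  r_1 = (-2.8284, -2, 0),  r_2 = (-2, -2.8284, -2),  r_3 = (0, -2, -2.8284).
  v is orthogonal to every row, so take v ∝ r_1 × r_2 = ((-2)·(-2) - (0)·(-2.8284), (0)·(-2) - (-2.8284)·(-2), (-2.8284)·(-2.8284) - (-2)·(-2)) ≈ (4, -5.6569, 4).
  Let u = (4, -5.6569, 4).
  ||u|| = √((4)² + (-5.6569)² + (4)²) = √(64) ≈ 8,  v_1 = u/||u|| ≈ (0.5, -0.7071, 0.5) (||v_1|| = 1).

λ_1 = 5.8284,  λ_2 = 3,  λ_3 = 0.1716;  v_1 ≈ (0.5, -0.7071, 0.5)


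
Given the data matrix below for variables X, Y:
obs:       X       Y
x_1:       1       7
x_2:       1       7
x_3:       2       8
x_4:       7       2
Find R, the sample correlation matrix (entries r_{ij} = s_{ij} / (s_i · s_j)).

Step 1 — column means:
  mean(X) = (1 + 1 + 2 + 7) / 4 = 11/4 = 2.75
  mean(Y) = (7 + 7 + 8 + 2) / 4 = 24/4 = 6

Step 2 — sample variances and covariances s[i,j] = (1/(n-1)) · Σ_k (x_{k,i} - mean_i) · (x_{k,j} - mean_j), with n-1 = 3:
  s[X,X] = ((-1.75)·(-1.75) + (-1.75)·(-1.75) + (-0.75)·(-0.75) + (4.25)·(4.25)) / 3 = 24.75/3 = 8.25
  s[X,Y] = ((-1.75)·(1) + (-1.75)·(1) + (-0.75)·(2) + (4.25)·(-4)) / 3 = -22/3 = -7.3333
  s[Y,Y] = ((1)·(1) + (1)·(1) + (2)·(2) + (-4)·(-4)) / 3 = 22/3 = 7.3333
  Sample standard deviations s_i = √(s[i,i]):
  s(X) = √(8.25) = 2.8723
  s(Y) = √(7.3333) = 2.708

Step 3 — r_{ij} = s_{ij} / (s_i · s_j):
  r[X,X] = 1 (diagonal).
  r[X,Y] = -7.3333 / (2.8723 · 2.708) = -7.3333 / 7.7782 = -0.9428
  r[Y,Y] = 1 (diagonal).

R is symmetric with unit diagonal. Assembling:

R = [[1, -0.9428],
 [-0.9428, 1]]


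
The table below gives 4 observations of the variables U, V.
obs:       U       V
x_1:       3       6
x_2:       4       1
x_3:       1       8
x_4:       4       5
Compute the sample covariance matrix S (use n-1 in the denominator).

Step 1 — column means:
  mean(U) = (3 + 4 + 1 + 4) / 4 = 12/4 = 3
  mean(V) = (6 + 1 + 8 + 5) / 4 = 20/4 = 5

Step 2 — sample covariance S[i,j] = (1/(n-1)) · Σ_k (x_{k,i} - mean_i) · (x_{k,j} - mean_j), with n-1 = 3.
  S[U,U] = ((0)·(0) + (1)·(1) + (-2)·(-2) + (1)·(1)) / 3 = 6/3 = 2
  S[U,V] = ((0)·(1) + (1)·(-4) + (-2)·(3) + (1)·(0)) / 3 = -10/3 = -3.3333
  S[V,V] = ((1)·(1) + (-4)·(-4) + (3)·(3) + (0)·(0)) / 3 = 26/3 = 8.6667

S is symmetric (S[j,i] = S[i,j]). Assembling:

S = [[2, -3.3333],
 [-3.3333, 8.6667]]


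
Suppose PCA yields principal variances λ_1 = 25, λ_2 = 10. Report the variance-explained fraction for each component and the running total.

Step 1 — total variance = trace(Sigma) = Σ λ_i = 25 + 10 = 35.

Step 2 — fraction explained by component i = λ_i / Σ λ:
  PC1: 25/35 = 0.7143
  PC2: 10/35 = 0.2857

Step 3 — cumulative fraction after k components = (λ_1 + ... + λ_k) / Σ λ:
  k = 1: 25/35 = 0.7143
  k = 2: (25 + 10)/35 = 35/35 = 1

Summary (fraction, with percent):

explained: PC1 0.7143 (71.43%), PC2 0.2857 (28.57%);  cumulative: 0.7143, 1


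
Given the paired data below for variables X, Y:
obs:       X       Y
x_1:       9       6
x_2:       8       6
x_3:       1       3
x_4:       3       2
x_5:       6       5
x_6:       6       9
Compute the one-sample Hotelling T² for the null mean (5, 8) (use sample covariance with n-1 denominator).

Step 1 — sample mean vector:
  mean(X) = (9 + 8 + 1 + 3 + 6 + 6) / 6 = 33/6 = 5.5
  mean(Y) = (6 + 6 + 3 + 2 + 5 + 9) / 6 = 31/6 = 5.1667
  x̄ = (5.5, 5.1667),  deviation x̄ - mu_0 = (5.5, 5.1667) - (5, 8) = (0.5, -2.8333).

Step 2 — sample covariance matrix, S[i,j] = (1/(n-1)) · Σ_k (x_{k,i} - mean_i) · (x_{k,j} - mean_j), divisor n-1 = 5:
  S[X,X] = ((3.5)·(3.5) + (2.5)·(2.5) + (-4.5)·(-4.5) + (-2.5)·(-2.5) + (0.5)·(0.5) + (0.5)·(0.5)) / 5 = 45.5/5 = 9.1
  S[X,Y] = ((3.5)·(0.8333) + (2.5)·(0.8333) + (-4.5)·(-2.1667) + (-2.5)·(-3.1667) + (0.5)·(-0.1667) + (0.5)·(3.8333)) / 5 = 24.5/5 = 4.9
  S[Y,Y] = ((0.8333)·(0.8333) + (0.8333)·(0.8333) + (-2.1667)·(-2.1667) + (-3.1667)·(-3.1667) + (-0.1667)·(-0.1667) + (3.8333)·(3.8333)) / 5 = 30.8333/5 = 6.1667
  S = [[9.1, 4.9],
 [4.9, 6.1667]].

Step 3 — invert S. det(S) = 9.1·6.1667 - (4.9)² = 32.1067.
  S^{-1} = (1/det) · [[d, -b], [-b, a]] = [[0.1921, -0.1526],
 [-0.1526, 0.2834]].

Step 4 — quadratic form (x̄ - mu_0)^T · S^{-1} · (x̄ - mu_0):
  S^{-1} · (x̄ - mu_0) = (0.5284, -0.8794),
  (x̄ - mu_0)^T · [...] = (0.5)·(0.5284) + (-2.8333)·(-0.8794) = 2.7557.

Step 5 — scale by n: T² = 6 · 2.7557 = 16.5345.

T² ≈ 16.5345


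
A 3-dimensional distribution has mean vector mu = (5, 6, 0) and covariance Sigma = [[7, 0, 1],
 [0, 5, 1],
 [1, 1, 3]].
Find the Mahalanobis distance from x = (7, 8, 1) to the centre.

Step 1 — centre the observation: (x - mu) = (2, 2, 1).

Step 2 — invert Sigma (cofactor / det for 3×3, or solve directly):
  Sigma^{-1} = [[0.1505, 0.0108, -0.0538],
 [0.0108, 0.2151, -0.0753],
 [-0.0538, -0.0753, 0.3763]].

Step 3 — form the quadratic (x - mu)^T · Sigma^{-1} · (x - mu):
  Sigma^{-1} · (x - mu) = (0.2688, 0.3763, 0.1183).
  (x - mu)^T · [Sigma^{-1} · (x - mu)] = (2)·(0.2688) + (2)·(0.3763) + (1)·(0.1183) = 1.4086.

Step 4 — take square root: d = √(1.4086) ≈ 1.1868.

d(x, mu) = √(1.4086) ≈ 1.1868


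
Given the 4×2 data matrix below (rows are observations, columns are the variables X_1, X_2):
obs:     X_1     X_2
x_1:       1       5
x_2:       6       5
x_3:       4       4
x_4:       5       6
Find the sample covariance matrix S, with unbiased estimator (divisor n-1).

Step 1 — column means:
  mean(X_1) = (1 + 6 + 4 + 5) / 4 = 16/4 = 4
  mean(X_2) = (5 + 5 + 4 + 6) / 4 = 20/4 = 5

Step 2 — sample covariance S[i,j] = (1/(n-1)) · Σ_k (x_{k,i} - mean_i) · (x_{k,j} - mean_j), with n-1 = 3.
  S[X_1,X_1] = ((-3)·(-3) + (2)·(2) + (0)·(0) + (1)·(1)) / 3 = 14/3 = 4.6667
  S[X_1,X_2] = ((-3)·(0) + (2)·(0) + (0)·(-1) + (1)·(1)) / 3 = 1/3 = 0.3333
  S[X_2,X_2] = ((0)·(0) + (0)·(0) + (-1)·(-1) + (1)·(1)) / 3 = 2/3 = 0.6667

S is symmetric (S[j,i] = S[i,j]). Assembling:

S = [[4.6667, 0.3333],
 [0.3333, 0.6667]]


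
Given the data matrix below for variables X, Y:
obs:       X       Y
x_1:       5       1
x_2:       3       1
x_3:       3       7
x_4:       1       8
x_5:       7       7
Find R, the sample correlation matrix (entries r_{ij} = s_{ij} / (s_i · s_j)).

Step 1 — column means:
  mean(X) = (5 + 3 + 3 + 1 + 7) / 5 = 19/5 = 3.8
  mean(Y) = (1 + 1 + 7 + 8 + 7) / 5 = 24/5 = 4.8

Step 2 — sample variances and covariances s[i,j] = (1/(n-1)) · Σ_k (x_{k,i} - mean_i) · (x_{k,j} - mean_j), with n-1 = 4:
  s[X,X] = ((1.2)·(1.2) + (-0.8)·(-0.8) + (-0.8)·(-0.8) + (-2.8)·(-2.8) + (3.2)·(3.2)) / 4 = 20.8/4 = 5.2
  s[X,Y] = ((1.2)·(-3.8) + (-0.8)·(-3.8) + (-0.8)·(2.2) + (-2.8)·(3.2) + (3.2)·(2.2)) / 4 = -5.2/4 = -1.3
  s[Y,Y] = ((-3.8)·(-3.8) + (-3.8)·(-3.8) + (2.2)·(2.2) + (3.2)·(3.2) + (2.2)·(2.2)) / 4 = 48.8/4 = 12.2
  Sample standard deviations s_i = √(s[i,i]):
  s(X) = √(5.2) = 2.2804
  s(Y) = √(12.2) = 3.4928

Step 3 — r_{ij} = s_{ij} / (s_i · s_j):
  r[X,X] = 1 (diagonal).
  r[X,Y] = -1.3 / (2.2804 · 3.4928) = -1.3 / 7.9649 = -0.1632
  r[Y,Y] = 1 (diagonal).

R is symmetric with unit diagonal. Assembling:

R = [[1, -0.1632],
 [-0.1632, 1]]


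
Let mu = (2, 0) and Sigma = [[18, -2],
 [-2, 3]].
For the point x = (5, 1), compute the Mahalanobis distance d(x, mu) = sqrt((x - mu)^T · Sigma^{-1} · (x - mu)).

Step 1 — centre the observation: (x - mu) = (3, 1).

Step 2 — invert Sigma. det(Sigma) = 18·3 - (-2)² = 50.
  Sigma^{-1} = (1/det) · [[d, -b], [-b, a]] = [[0.06, 0.04],
 [0.04, 0.36]].

Step 3 — form the quadratic (x - mu)^T · Sigma^{-1} · (x - mu):
  Sigma^{-1} · (x - mu) = (0.22, 0.48).
  (x - mu)^T · [Sigma^{-1} · (x - mu)] = (3)·(0.22) + (1)·(0.48) = 1.14.

Step 4 — take square root: d = √(1.14) ≈ 1.0677.

d(x, mu) = √(1.14) ≈ 1.0677


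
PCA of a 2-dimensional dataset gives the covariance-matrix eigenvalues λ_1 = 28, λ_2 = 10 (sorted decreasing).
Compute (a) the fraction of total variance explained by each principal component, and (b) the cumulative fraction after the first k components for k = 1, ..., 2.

Step 1 — total variance = trace(Sigma) = Σ λ_i = 28 + 10 = 38.

Step 2 — fraction explained by component i = λ_i / Σ λ:
  PC1: 28/38 = 0.7368
  PC2: 10/38 = 0.2632

Step 3 — cumulative fraction after k components = (λ_1 + ... + λ_k) / Σ λ:
  k = 1: 28/38 = 0.7368
  k = 2: (28 + 10)/38 = 38/38 = 1

Summary (fraction, with percent):

explained: PC1 0.7368 (73.68%), PC2 0.2632 (26.32%);  cumulative: 0.7368, 1


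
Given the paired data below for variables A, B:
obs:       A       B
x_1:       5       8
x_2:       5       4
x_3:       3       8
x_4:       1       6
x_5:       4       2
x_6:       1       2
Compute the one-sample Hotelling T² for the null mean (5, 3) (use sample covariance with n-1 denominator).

Step 1 — sample mean vector:
  mean(A) = (5 + 5 + 3 + 1 + 4 + 1) / 6 = 19/6 = 3.1667
  mean(B) = (8 + 4 + 8 + 6 + 2 + 2) / 6 = 30/6 = 5
  x̄ = (3.1667, 5),  deviation x̄ - mu_0 = (3.1667, 5) - (5, 3) = (-1.8333, 2).

Step 2 — sample covariance matrix, S[i,j] = (1/(n-1)) · Σ_k (x_{k,i} - mean_i) · (x_{k,j} - mean_j), divisor n-1 = 5:
  S[A,A] = ((1.8333)·(1.8333) + (1.8333)·(1.8333) + (-0.1667)·(-0.1667) + (-2.1667)·(-2.1667) + (0.8333)·(0.8333) + (-2.1667)·(-2.1667)) / 5 = 16.8333/5 = 3.3667
  S[A,B] = ((1.8333)·(3) + (1.8333)·(-1) + (-0.1667)·(3) + (-2.1667)·(1) + (0.8333)·(-3) + (-2.1667)·(-3)) / 5 = 5/5 = 1
  S[B,B] = ((3)·(3) + (-1)·(-1) + (3)·(3) + (1)·(1) + (-3)·(-3) + (-3)·(-3)) / 5 = 38/5 = 7.6
  S = [[3.3667, 1],
 [1, 7.6]].

Step 3 — invert S. det(S) = 3.3667·7.6 - (1)² = 24.5867.
  S^{-1} = (1/det) · [[d, -b], [-b, a]] = [[0.3091, -0.0407],
 [-0.0407, 0.1369]].

Step 4 — quadratic form (x̄ - mu_0)^T · S^{-1} · (x̄ - mu_0):
  S^{-1} · (x̄ - mu_0) = (-0.648, 0.3484),
  (x̄ - mu_0)^T · [...] = (-1.8333)·(-0.648) + (2)·(0.3484) = 1.8849.

Step 5 — scale by n: T² = 6 · 1.8849 = 11.3097.

T² ≈ 11.3097


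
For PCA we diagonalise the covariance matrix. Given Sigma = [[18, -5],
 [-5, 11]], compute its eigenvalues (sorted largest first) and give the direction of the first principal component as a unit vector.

Step 1 — characteristic polynomial of 2×2 Sigma:
  det(Sigma - λI) = λ² - trace · λ + det = 0.
  trace = 18 + 11 = 29, det = 18·11 - (-5)² = 173.
Step 2 — discriminant:
  Δ = trace² - 4·det = 841 - 692 = 149.
Step 3 — eigenvalues:
  λ = (trace ± √Δ)/2 = (29 ± 12.2066)/2,
  λ_1 = 20.6033,  λ_2 = 8.3967.

Step 4 — unit eigenvector for λ_1: solve (Sigma - λ_1 I)v = 0. First row:
  (18 - 20.6033)·v_x + (-5)·v_y = 0, i.e. (-2.6033)·v_x + (-5)·v_y = 0,
  so v ∝ (b, λ_1 - a) = (-5, 2.6033); multiply by -1 so the first entry is positive: u = (5, -2.6033).
  ||u|| = √((5)² + (-2.6033)²) = √(31.7771) ≈ 5.6371,
  v_1 = u/||u|| ≈ (0.887, -0.4618) (||v_1|| = 1).

λ_1 = 20.6033,  λ_2 = 8.3967;  v_1 ≈ (0.887, -0.4618)


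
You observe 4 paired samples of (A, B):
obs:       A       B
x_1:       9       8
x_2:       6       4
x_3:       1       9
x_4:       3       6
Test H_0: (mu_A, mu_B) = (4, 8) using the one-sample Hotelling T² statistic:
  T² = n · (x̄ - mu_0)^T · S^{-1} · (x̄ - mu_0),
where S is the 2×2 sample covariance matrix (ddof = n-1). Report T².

Step 1 — sample mean vector:
  mean(A) = (9 + 6 + 1 + 3) / 4 = 19/4 = 4.75
  mean(B) = (8 + 4 + 9 + 6) / 4 = 27/4 = 6.75
  x̄ = (4.75, 6.75),  deviation x̄ - mu_0 = (4.75, 6.75) - (4, 8) = (0.75, -1.25).

Step 2 — sample covariance matrix, S[i,j] = (1/(n-1)) · Σ_k (x_{k,i} - mean_i) · (x_{k,j} - mean_j), divisor n-1 = 3:
  S[A,A] = ((4.25)·(4.25) + (1.25)·(1.25) + (-3.75)·(-3.75) + (-1.75)·(-1.75)) / 3 = 36.75/3 = 12.25
  S[A,B] = ((4.25)·(1.25) + (1.25)·(-2.75) + (-3.75)·(2.25) + (-1.75)·(-0.75)) / 3 = -5.25/3 = -1.75
  S[B,B] = ((1.25)·(1.25) + (-2.75)·(-2.75) + (2.25)·(2.25) + (-0.75)·(-0.75)) / 3 = 14.75/3 = 4.9167
  S = [[12.25, -1.75],
 [-1.75, 4.9167]].

Step 3 — invert S. det(S) = 12.25·4.9167 - (-1.75)² = 57.1667.
  S^{-1} = (1/det) · [[d, -b], [-b, a]] = [[0.086, 0.0306],
 [0.0306, 0.2143]].

Step 4 — quadratic form (x̄ - mu_0)^T · S^{-1} · (x̄ - mu_0):
  S^{-1} · (x̄ - mu_0) = (0.0262, -0.2449),
  (x̄ - mu_0)^T · [...] = (0.75)·(0.0262) + (-1.25)·(-0.2449) = 0.3258.

Step 5 — scale by n: T² = 4 · 0.3258 = 1.3032.

T² ≈ 1.3032


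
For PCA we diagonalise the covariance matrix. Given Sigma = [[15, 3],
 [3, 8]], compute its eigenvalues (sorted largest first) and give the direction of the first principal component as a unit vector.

Step 1 — characteristic polynomial of 2×2 Sigma:
  det(Sigma - λI) = λ² - trace · λ + det = 0.
  trace = 15 + 8 = 23, det = 15·8 - (3)² = 111.
Step 2 — discriminant:
  Δ = trace² - 4·det = 529 - 444 = 85.
Step 3 — eigenvalues:
  λ = (trace ± √Δ)/2 = (23 ± 9.2195)/2,
  λ_1 = 16.1098,  λ_2 = 6.8902.

Step 4 — unit eigenvector for λ_1: solve (Sigma - λ_1 I)v = 0. First row:
  (15 - 16.1098)·v_x + (3)·v_y = 0, i.e. (-1.1098)·v_x + (3)·v_y = 0,
  so v ∝ (b, λ_1 - a) = (3, 1.1098) = u.
  ||u|| = √((3)² + (1.1098)²) = √(10.2316) ≈ 3.1987,
  v_1 = u/||u|| ≈ (0.9379, 0.3469) (||v_1|| = 1).

λ_1 = 16.1098,  λ_2 = 6.8902;  v_1 ≈ (0.9379, 0.3469)


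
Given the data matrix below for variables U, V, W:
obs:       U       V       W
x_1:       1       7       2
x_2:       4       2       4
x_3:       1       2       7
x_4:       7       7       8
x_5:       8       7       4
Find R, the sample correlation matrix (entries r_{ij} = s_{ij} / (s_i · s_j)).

Step 1 — column means:
  mean(U) = (1 + 4 + 1 + 7 + 8) / 5 = 21/5 = 4.2
  mean(V) = (7 + 2 + 2 + 7 + 7) / 5 = 25/5 = 5
  mean(W) = (2 + 4 + 7 + 8 + 4) / 5 = 25/5 = 5

Step 2 — sample variances and covariances s[i,j] = (1/(n-1)) · Σ_k (x_{k,i} - mean_i) · (x_{k,j} - mean_j), with n-1 = 4:
  s[U,U] = ((-3.2)·(-3.2) + (-0.2)·(-0.2) + (-3.2)·(-3.2) + (2.8)·(2.8) + (3.8)·(3.8)) / 4 = 42.8/4 = 10.7
  s[U,V] = ((-3.2)·(2) + (-0.2)·(-3) + (-3.2)·(-3) + (2.8)·(2) + (3.8)·(2)) / 4 = 17/4 = 4.25
  s[U,W] = ((-3.2)·(-3) + (-0.2)·(-1) + (-3.2)·(2) + (2.8)·(3) + (3.8)·(-1)) / 4 = 8/4 = 2
  s[V,V] = ((2)·(2) + (-3)·(-3) + (-3)·(-3) + (2)·(2) + (2)·(2)) / 4 = 30/4 = 7.5
  s[V,W] = ((2)·(-3) + (-3)·(-1) + (-3)·(2) + (2)·(3) + (2)·(-1)) / 4 = -5/4 = -1.25
  s[W,W] = ((-3)·(-3) + (-1)·(-1) + (2)·(2) + (3)·(3) + (-1)·(-1)) / 4 = 24/4 = 6
  Sample standard deviations s_i = √(s[i,i]):
  s(U) = √(10.7) = 3.2711
  s(V) = √(7.5) = 2.7386
  s(W) = √(6) = 2.4495

Step 3 — r_{ij} = s_{ij} / (s_i · s_j):
  r[U,U] = 1 (diagonal).
  r[U,V] = 4.25 / (3.2711 · 2.7386) = 4.25 / 8.9582 = 0.4744
  r[U,W] = 2 / (3.2711 · 2.4495) = 2 / 8.0125 = 0.2496
  r[V,V] = 1 (diagonal).
  r[V,W] = -1.25 / (2.7386 · 2.4495) = -1.25 / 6.7082 = -0.1863
  r[W,W] = 1 (diagonal).

R is symmetric with unit diagonal. Assembling:

R = [[1, 0.4744, 0.2496],
 [0.4744, 1, -0.1863],
 [0.2496, -0.1863, 1]]


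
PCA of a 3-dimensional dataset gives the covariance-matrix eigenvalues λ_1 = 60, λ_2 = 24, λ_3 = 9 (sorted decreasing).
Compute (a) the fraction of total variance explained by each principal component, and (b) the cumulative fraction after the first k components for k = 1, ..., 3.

Step 1 — total variance = trace(Sigma) = Σ λ_i = 60 + 24 + 9 = 93.

Step 2 — fraction explained by component i = λ_i / Σ λ:
  PC1: 60/93 = 0.6452
  PC2: 24/93 = 0.2581
  PC3: 9/93 = 0.0968

Step 3 — cumulative fraction after k components = (λ_1 + ... + λ_k) / Σ λ:
  k = 1: 60/93 = 0.6452
  k = 2: (60 + 24)/93 = 84/93 = 0.9032
  k = 3: (60 + 24 + 9)/93 = 93/93 = 1

Summary (fraction, with percent):

explained: PC1 0.6452 (64.52%), PC2 0.2581 (25.81%), PC3 0.0968 (9.68%);  cumulative: 0.6452, 0.9032, 1


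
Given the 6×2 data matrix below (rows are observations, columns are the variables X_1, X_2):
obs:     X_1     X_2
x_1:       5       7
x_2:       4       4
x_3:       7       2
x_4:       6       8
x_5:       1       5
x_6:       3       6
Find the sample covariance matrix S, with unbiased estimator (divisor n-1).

Step 1 — column means:
  mean(X_1) = (5 + 4 + 7 + 6 + 1 + 3) / 6 = 26/6 = 4.3333
  mean(X_2) = (7 + 4 + 2 + 8 + 5 + 6) / 6 = 32/6 = 5.3333

Step 2 — sample covariance S[i,j] = (1/(n-1)) · Σ_k (x_{k,i} - mean_i) · (x_{k,j} - mean_j), with n-1 = 5.
  S[X_1,X_1] = ((0.6667)·(0.6667) + (-0.3333)·(-0.3333) + (2.6667)·(2.6667) + (1.6667)·(1.6667) + (-3.3333)·(-3.3333) + (-1.3333)·(-1.3333)) / 5 = 23.3333/5 = 4.6667
  S[X_1,X_2] = ((0.6667)·(1.6667) + (-0.3333)·(-1.3333) + (2.6667)·(-3.3333) + (1.6667)·(2.6667) + (-3.3333)·(-0.3333) + (-1.3333)·(0.6667)) / 5 = -2.6667/5 = -0.5333
  S[X_2,X_2] = ((1.6667)·(1.6667) + (-1.3333)·(-1.3333) + (-3.3333)·(-3.3333) + (2.6667)·(2.6667) + (-0.3333)·(-0.3333) + (0.6667)·(0.6667)) / 5 = 23.3333/5 = 4.6667

S is symmetric (S[j,i] = S[i,j]). Assembling:

S = [[4.6667, -0.5333],
 [-0.5333, 4.6667]]
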